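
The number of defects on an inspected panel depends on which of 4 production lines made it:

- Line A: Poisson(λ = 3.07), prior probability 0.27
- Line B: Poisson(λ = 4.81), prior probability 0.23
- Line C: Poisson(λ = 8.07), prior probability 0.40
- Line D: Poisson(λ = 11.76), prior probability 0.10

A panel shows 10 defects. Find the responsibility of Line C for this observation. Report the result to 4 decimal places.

P(component k | x) = π_k·f_k(x) / marginal(x), where marginal(x) = Σ_j π_j·f_j(x).
Component likelihoods at x = 10 defects:
  L_A = e^(−3.07)·3.07^10/10! = 0.000951342
  L_B = e^(−4.81)·4.81^10/10! = 0.0148844
  L_C = e^(−8.07)·8.07^10/10! = 0.100975
  L_D = e^(−11.76)·11.76^10/10! = 0.108895
Prior × likelihood for each component:
  π_A·L_A = 0.27 × 0.000951342 = 0.000256862
  π_B·L_B = 0.23 × 0.0148844 = 0.00342341
  π_C·L_C = 0.40 × 0.100975 = 0.0403902
  π_D·L_D = 0.10 × 0.108895 = 0.0108895
Marginal: 0.000256862 + 0.00342341 + 0.0403902 + 0.0108895 = 0.0549599
So the posterior for Line C is 0.0403902 / 0.0549599 ≈ 0.7349.

0.7349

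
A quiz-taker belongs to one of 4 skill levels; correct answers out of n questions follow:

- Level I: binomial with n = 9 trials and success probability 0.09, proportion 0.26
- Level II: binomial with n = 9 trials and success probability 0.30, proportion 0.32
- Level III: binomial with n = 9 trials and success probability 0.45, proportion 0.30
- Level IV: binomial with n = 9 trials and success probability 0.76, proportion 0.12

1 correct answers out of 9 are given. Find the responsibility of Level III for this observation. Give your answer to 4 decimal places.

0.0640

Apply Bayes' rule: the posterior for each component is proportional to its prior times its likelihood at x.
Binomial probabilities:
  L_I = C(9,1)·0.09^1·0.91^8 = 9·0.09·0.470253 = 0.380905
  L_II = C(9,1)·0.30^1·0.70^8 = 9·0.3·0.057648 = 0.15565
  L_III = C(9,1)·0.45^1·0.55^8 = 9·0.45·0.00837339 = 0.0339122
  L_IV = C(9,1)·0.76^1·0.24^8 = 9·0.76·1.10075e-05 = 7.52915e-05
Weight by the priors:
  π_I·L_I = 0.26 × 0.380905 = 0.0990352
  π_II·L_II = 0.32 × 0.15565 = 0.0498079
  π_III·L_III = 0.30 × 0.0339122 = 0.0101737
  π_IV·L_IV = 0.12 × 7.52915e-05 = 9.03498e-06
Marginal: 0.0990352 + 0.0498079 + 0.0101737 + 9.03498e-06 = 0.159026
So the posterior for Level III is 0.0101737 / 0.159026 ≈ 0.0640.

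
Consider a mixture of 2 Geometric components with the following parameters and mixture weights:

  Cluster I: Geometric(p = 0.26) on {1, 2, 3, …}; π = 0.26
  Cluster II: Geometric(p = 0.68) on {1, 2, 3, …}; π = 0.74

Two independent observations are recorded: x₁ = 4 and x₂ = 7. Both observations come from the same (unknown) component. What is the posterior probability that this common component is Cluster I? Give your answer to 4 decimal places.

0.9898

The responsibility of component k is π_k f_k(x) divided by Σ_j π_j f_j(x).
Since both observations come from the same component, the likelihood for component k is f_k(x₁)·f_k(x₂).
  f_I = [0.105358] × [0.0426937] = 0.00449813
  f_II = [0.0222822] × [0.000730144] = 1.62693e-05
Unnormalised posteriors:
  π_I·f_I = 0.26 × 0.00449813 = 0.00116951
  π_II·f_II = 0.74 × 1.62693e-05 = 1.20392e-05
Denominator: 0.00116951 + 1.20392e-05 = 0.00118155
So the posterior for Cluster I is 0.00116951 / 0.00118155 ≈ 0.9898.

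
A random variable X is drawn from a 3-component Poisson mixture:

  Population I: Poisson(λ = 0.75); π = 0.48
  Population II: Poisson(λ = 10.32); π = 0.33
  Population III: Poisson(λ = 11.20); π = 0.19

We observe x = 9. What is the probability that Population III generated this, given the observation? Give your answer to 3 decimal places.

Posterior ∝ prior × likelihood, so P(k | x) ∝ w_k f_k(x); normalise over all components.
Evaluate each component's likelihood at the observed value:
  L_I = e^(−0.75)·0.75^9/9! = 9.77389e-08
  L_II = e^(−10.32)·10.32^9/9! = 0.120624
  L_III = e^(−11.20)·11.20^9/9! = 0.104496
Multiply by the mixture weights:
  w_I·L_I = 0.48 × 9.77389e-08 = 4.69147e-08
  w_II·L_II = 0.33 × 0.120624 = 0.0398061
  w_III·L_III = 0.19 × 0.104496 = 0.0198543
Marginal: 4.69147e-08 + 0.0398061 + 0.0198543 = 0.0596604
Responsibility of Population III: 0.0198543 / 0.0596604 ≈ 0.333

0.333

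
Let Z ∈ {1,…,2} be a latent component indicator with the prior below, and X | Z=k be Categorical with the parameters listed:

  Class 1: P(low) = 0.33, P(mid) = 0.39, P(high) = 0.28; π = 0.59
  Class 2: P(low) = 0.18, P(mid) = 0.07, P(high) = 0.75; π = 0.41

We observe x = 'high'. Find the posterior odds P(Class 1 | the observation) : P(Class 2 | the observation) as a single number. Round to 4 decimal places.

Posterior odds = (π_i f_i(x)) / (π_j f_j(x)); the normalising sum cancels.
Component likelihoods at x = 'high':
  f_1 = 0.28
  f_2 = 0.75
Posterior odds = (π_1·f_1) / (π_2·f_2) = (0.59·0.28) / (0.41·0.75) = 0.1652 / 0.3075 ≈ 0.5372

0.5372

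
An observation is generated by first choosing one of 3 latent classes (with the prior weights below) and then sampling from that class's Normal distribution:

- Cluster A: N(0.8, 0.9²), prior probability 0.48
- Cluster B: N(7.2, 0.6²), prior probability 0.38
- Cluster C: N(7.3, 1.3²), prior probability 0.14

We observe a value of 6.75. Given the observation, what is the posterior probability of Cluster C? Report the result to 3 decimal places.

0.171

Apply Bayes' rule: the posterior for each component is proportional to its prior times its likelihood at x.
Component likelihoods at x = 6.75:
  p_A = (1/(0.9·√(2π)))·exp(−(6.75−0.8)²/(2·0.9²)) = 0.443269·exp(-21.85340) = 1.43172e-10
  p_B = (1/(0.6·√(2π)))·exp(−(6.75−7.2)²/(2·0.6²)) = 0.664904·exp(-0.28125) = 0.501896
  p_C = (1/(1.3·√(2π)))·exp(−(6.75−7.3)²/(2·1.3²)) = 0.306879·exp(-0.08950) = 0.280607
Prior × likelihood for each component:
  w_A·p_A = 0.48 × 1.43172e-10 = 6.87227e-11
  w_B·p_B = 0.38 × 0.501896 = 0.19072
  w_C·p_C = 0.14 × 0.280607 = 0.039285
Denominator: 6.87227e-11 + 0.19072 + 0.039285 = 0.230005
Responsibility of Cluster C: 0.039285 / 0.230005 ≈ 0.171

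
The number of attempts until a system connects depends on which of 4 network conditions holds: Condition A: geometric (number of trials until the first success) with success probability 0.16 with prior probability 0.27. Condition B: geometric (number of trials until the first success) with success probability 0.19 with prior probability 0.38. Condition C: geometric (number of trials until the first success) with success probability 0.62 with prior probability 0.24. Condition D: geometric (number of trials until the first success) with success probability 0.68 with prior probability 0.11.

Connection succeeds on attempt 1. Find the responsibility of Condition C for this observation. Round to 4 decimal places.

0.4389

Apply Bayes' rule: the posterior for each component is proportional to its prior times its likelihood at x.
Evaluate each component's likelihood at the observed value:
  f_A = 0.16
  f_B = 0.19
  f_C = 0.62
  f_D = 0.68
Multiply by the mixture weights:
  π_A·f_A = 0.27 × 0.16 = 0.0432
  π_B·f_B = 0.38 × 0.19 = 0.0722
  π_C·f_C = 0.24 × 0.62 = 0.1488
  π_D·f_D = 0.11 × 0.68 = 0.0748
Marginal: 0.0432 + 0.0722 + 0.1488 + 0.0748 = 0.339
Responsibility of Condition C: 0.1488 / 0.339 ≈ 0.4389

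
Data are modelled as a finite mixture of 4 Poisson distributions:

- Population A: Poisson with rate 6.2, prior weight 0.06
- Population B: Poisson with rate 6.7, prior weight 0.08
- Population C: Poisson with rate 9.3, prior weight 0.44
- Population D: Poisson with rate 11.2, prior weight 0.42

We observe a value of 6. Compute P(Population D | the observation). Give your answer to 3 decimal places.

By Bayes' theorem, P(k | x) = π_k f_k(x) / Σ_j π_j f_j(x).
Component likelihoods at x = 6:
  p_A = 0.1601
  p_B = 0.154648
  p_C = 0.0821536
  p_D = 0.0374867
Multiply by the mixture weights:
  π_A·p_A = 0.06 × 0.1601 = 0.00960601
  π_B·p_B = 0.08 × 0.154648 = 0.0123718
  π_C·p_C = 0.44 × 0.0821536 = 0.0361476
  π_D·p_D = 0.42 × 0.0374867 = 0.0157444
Evidence: 0.00960601 + 0.0123718 + 0.0361476 + 0.0157444 = 0.0738698
So the posterior for Population D is 0.0157444 / 0.0738698 ≈ 0.213.

0.213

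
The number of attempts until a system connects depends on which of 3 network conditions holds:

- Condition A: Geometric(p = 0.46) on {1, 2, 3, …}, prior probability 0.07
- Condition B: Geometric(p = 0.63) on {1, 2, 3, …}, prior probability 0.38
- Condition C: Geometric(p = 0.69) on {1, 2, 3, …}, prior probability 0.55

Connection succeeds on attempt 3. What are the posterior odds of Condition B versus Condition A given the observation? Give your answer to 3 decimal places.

3.490

Only the two components matter; the odds are (π_i f_i(x)) / (π_j f_j(x)).
Evaluate each component's likelihood at the observed value:
  f_A = 0.134136
  f_B = 0.086247
  f_C = 0.066309
0.0327739 / 0.00938952 ≈ 3.490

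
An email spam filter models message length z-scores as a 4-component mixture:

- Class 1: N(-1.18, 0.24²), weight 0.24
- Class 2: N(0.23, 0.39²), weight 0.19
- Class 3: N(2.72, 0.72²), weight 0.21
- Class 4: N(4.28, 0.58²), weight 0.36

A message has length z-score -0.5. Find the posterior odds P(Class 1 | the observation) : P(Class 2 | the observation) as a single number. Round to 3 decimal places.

0.214

Posterior odds = (w_i f_i(x)) / (w_j f_j(x)); the normalising sum cancels.
Evaluate each component's likelihood at the observed value:
  f_1 = (1/(0.24·√(2π)))·exp(−(-0.5−-1.18)²/(2·0.24²)) = 1.662260·exp(-4.01389) = 0.0300254
  f_2 = (1/(0.39·√(2π)))·exp(−(-0.5−0.23)²/(2·0.39²)) = 1.022929·exp(-1.75181) = 0.177437
  f_3 = (1/(0.72·√(2π)))·exp(−(-0.5−2.72)²/(2·0.72²)) = 0.554087·exp(-10.00039) = 2.51458e-05
  f_4 = (1/(0.58·√(2π)))·exp(−(-0.5−4.28)²/(2·0.58²)) = 0.687832·exp(-33.96017) = 1.22679e-15
Odds = (0.24/0.19) × (0.0300254/0.177437) = 1.26316 × 0.169217 ≈ 0.214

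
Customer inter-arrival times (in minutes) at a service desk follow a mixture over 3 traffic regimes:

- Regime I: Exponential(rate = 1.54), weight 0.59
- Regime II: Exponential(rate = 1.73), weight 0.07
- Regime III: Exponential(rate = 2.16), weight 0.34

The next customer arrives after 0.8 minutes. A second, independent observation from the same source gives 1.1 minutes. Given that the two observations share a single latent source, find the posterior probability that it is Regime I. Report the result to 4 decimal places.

Apply Bayes' rule: the posterior for each component is proportional to its prior times its likelihood at x.
Since both observations come from the same component, the likelihood for component k is f_k(x₁)·f_k(x₂).
  p_I = [1.54·e^(−1.54·0.8) = 1.54·e^(−1.2320) = 0.449231] × [0.283026] = 0.127144
  p_II = [1.73·e^(−1.73·0.8) = 1.73·e^(−1.3840) = 0.433493] × [0.257979] = 0.111832
  p_III = [2.16·e^(−2.16·0.8) = 2.16·e^(−1.7280) = 0.383701] × [0.20071] = 0.0770128
Weight by the priors:
  P(Z=I)·p_I = 0.59 × 0.127144 = 0.0750149
  P(Z=II)·p_II = 0.07 × 0.111832 = 0.00782824
  P(Z=III)·p_III = 0.34 × 0.0770128 = 0.0261844
Evidence: 0.0750149 + 0.00782824 + 0.0261844 = 0.109028
P(Regime I | x) = 0.0750149 / 0.109028 ≈ 0.6880

0.6880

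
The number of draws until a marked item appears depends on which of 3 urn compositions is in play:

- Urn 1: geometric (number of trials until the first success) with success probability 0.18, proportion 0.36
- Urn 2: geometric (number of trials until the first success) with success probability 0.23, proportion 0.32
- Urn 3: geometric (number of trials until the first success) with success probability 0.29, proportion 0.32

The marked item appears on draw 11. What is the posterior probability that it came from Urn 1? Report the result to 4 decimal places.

Posterior ∝ prior × likelihood, so P(k | x) ∝ π_k f_k(x); normalise over all components.
Component likelihoods at x = 11:
  L_1 = 0.18·(1−0.18)^10 = 0.18·0.137448 = 0.0247406
  L_2 = 0.23·(1−0.23)^10 = 0.23·0.0732668 = 0.0168514
  L_3 = 0.29·(1−0.29)^10 = 0.29·0.0325524 = 0.00944021
Prior × likelihood for each component:
  π_1·L_1 = 0.36 × 0.0247406 = 0.00890663
  π_2·L_2 = 0.32 × 0.0168514 = 0.00539244
  π_3·L_3 = 0.32 × 0.00944021 = 0.00302087
Marginal: 0.00890663 + 0.00539244 + 0.00302087 = 0.0173199
So the posterior for Urn 1 is 0.00890663 / 0.0173199 ≈ 0.5142.

0.5142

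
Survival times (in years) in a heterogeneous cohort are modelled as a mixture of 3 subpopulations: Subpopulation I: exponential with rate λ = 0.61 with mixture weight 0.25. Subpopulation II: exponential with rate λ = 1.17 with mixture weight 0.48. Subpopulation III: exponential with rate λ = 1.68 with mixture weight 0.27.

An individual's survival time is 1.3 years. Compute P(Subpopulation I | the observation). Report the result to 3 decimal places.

By Bayes' theorem, P(k | x) = π_k f_k(x) / Σ_j π_j f_j(x).
Component likelihoods at x = 1.3 years:
  f_I = 0.276016
  f_II = 0.255637
  f_III = 0.189152
Unnormalised posteriors:
  π_I·f_I = 0.25 × 0.276016 = 0.069004
  π_II·f_II = 0.48 × 0.255637 = 0.122706
  π_III·f_III = 0.27 × 0.189152 = 0.0510709
Evidence: 0.069004 + 0.122706 + 0.0510709 = 0.242781
So the posterior for Subpopulation I is 0.069004 / 0.242781 ≈ 0.284.

0.284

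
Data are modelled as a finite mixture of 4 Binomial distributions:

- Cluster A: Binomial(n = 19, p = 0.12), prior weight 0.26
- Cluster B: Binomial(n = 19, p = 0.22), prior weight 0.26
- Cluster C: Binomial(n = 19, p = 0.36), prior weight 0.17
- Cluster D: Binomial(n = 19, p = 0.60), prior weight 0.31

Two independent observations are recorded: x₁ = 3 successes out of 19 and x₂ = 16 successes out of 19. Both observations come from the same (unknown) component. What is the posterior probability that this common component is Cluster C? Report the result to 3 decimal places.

0.201

The responsibility of component k is π_k f_k(x) divided by Σ_j π_j f_j(x).
Since both observations come from the same component, the likelihood for component k is f_k(x₁)·f_k(x₂).
  p_A = [0.216566] × [1.22088e-12] = 2.644e-13
  p_B = [0.193689] × [1.38475e-08] = 2.68211e-09
  p_C = [0.0358188] × [2.02164e-05] = 7.24127e-07
  p_D = [8.98954e-05] × [0.0174954] = 1.57276e-06
Multiply by the mixture weights:
  π_A·p_A = 0.26 × 2.644e-13 = 6.87441e-14
  π_B·p_B = 0.26 × 2.68211e-09 = 6.97348e-10
  π_C·p_C = 0.17 × 7.24127e-07 = 1.23102e-07
  π_D·p_D = 0.31 × 1.57276e-06 = 4.87554e-07
Evidence: 6.87441e-14 + 6.97348e-10 + 1.23102e-07 + 4.87554e-07 = 6.11353e-07
P(Cluster C | x₁, x₂) ≈ 0.201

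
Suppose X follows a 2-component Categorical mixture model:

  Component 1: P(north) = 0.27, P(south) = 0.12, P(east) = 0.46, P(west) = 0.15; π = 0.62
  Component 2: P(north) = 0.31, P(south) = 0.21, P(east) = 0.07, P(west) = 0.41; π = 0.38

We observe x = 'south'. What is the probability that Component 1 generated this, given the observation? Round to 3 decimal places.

0.482

Apply Bayes' rule: the posterior for each component is proportional to its prior times its likelihood at x.
Categorical probabilities:
  f_1 = 0.12
  f_2 = 0.21
Multiply by the mixture weights:
  w_1·f_1 = 0.62 × 0.12 = 0.0744
  w_2·f_2 = 0.38 × 0.21 = 0.0798
Marginal: 0.0744 + 0.0798 = 0.1542
Responsibility of Component 1: 0.0744 / 0.1542 ≈ 0.482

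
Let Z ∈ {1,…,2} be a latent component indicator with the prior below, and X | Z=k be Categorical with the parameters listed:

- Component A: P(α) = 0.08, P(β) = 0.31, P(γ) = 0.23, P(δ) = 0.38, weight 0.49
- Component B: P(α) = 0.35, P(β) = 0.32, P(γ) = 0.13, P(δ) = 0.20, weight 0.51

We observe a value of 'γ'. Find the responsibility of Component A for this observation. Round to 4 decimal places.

By Bayes' theorem, P(k | x) = π_k f_k(x) / Σ_j π_j f_j(x).
Categorical probabilities:
  p_A = P(γ | comp) = 0.23
  p_B = P(γ | comp) = 0.13
Multiply by the mixture weights:
  π_A·p_A = 0.49 × 0.23 = 0.1127
  π_B·p_B = 0.51 × 0.13 = 0.0663
Sum: 0.1127 + 0.0663 = 0.179
Responsibility of Component A: 0.1127 / 0.179 ≈ 0.6296

0.6296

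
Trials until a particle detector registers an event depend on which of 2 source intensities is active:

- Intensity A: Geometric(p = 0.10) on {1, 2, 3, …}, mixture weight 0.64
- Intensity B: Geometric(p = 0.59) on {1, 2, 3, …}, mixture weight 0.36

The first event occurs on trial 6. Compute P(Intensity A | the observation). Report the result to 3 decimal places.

P(component k | x) = P(Z=k)·f_k(x) / marginal(x), where marginal(x) = Σ_j P(Z=j)·f_j(x).
Geometric probabilities:
  f_A = 0.059049
  f_B = 0.00683552
Weight by the priors:
  P(Z=A)·f_A = 0.64 × 0.059049 = 0.0377914
  P(Z=B)·f_B = 0.36 × 0.00683552 = 0.00246079
Denominator: 0.0377914 + 0.00246079 = 0.0402521
P(Intensity A | data) ≈ 0.939

0.939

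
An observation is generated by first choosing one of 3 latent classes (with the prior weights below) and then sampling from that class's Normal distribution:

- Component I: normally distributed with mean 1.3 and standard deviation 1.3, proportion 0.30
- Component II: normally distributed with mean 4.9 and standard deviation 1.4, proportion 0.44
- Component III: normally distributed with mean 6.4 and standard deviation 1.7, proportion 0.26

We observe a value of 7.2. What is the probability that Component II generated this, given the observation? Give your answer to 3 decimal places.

0.373

P(component k | x) = π_k·f_k(x) / marginal(x), where marginal(x) = Σ_j π_j·f_j(x).
Normal densities:
  p_I = 1.03335e-05
  p_II = 0.0739105
  p_III = 0.210074
Prior × likelihood for each component:
  π_I·p_I = 0.30 × 1.03335e-05 = 3.10005e-06
  π_II·p_II = 0.44 × 0.0739105 = 0.0325206
  π_III·p_III = 0.26 × 0.210074 = 0.0546193
Sum: 3.10005e-06 + 0.0325206 + 0.0546193 = 0.0871431
P(Component II | the observation) = 0.0325206 / 0.0871431 ≈ 0.373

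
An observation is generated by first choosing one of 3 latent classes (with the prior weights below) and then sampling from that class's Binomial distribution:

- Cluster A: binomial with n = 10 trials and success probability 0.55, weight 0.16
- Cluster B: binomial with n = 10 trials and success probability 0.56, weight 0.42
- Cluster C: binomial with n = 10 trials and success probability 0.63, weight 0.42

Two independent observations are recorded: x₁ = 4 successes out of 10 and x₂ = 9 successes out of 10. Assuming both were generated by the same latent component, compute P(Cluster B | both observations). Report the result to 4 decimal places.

0.3666

The responsibility of component k is w_k f_k(x) divided by Σ_j w_j f_j(x).
Since both observations come from the same component, the likelihood for component k is f_k(x₁)·f_k(x₂).
  f_A = [C(10,4)·0.55^4·0.45^6 = 210·0.0915063·0.00830377 = 0.159568] × [0.0207241] = 0.00330691
  f_B = [C(10,4)·0.56^4·0.44^6 = 210·0.098345·0.00725631 = 0.149861] × [0.0238311] = 0.00357135
  f_C = [C(10,4)·0.63^4·0.37^6 = 210·0.15753·0.00256573 = 0.0848774] × [0.0578451] = 0.00490974
Prior × likelihood for each component:
  w_A·f_A = 0.16 × 0.00330691 = 0.000529105
  w_B·f_B = 0.42 × 0.00357135 = 0.00149997
  w_C·f_C = 0.42 × 0.00490974 = 0.00206209
Evidence: 0.000529105 + 0.00149997 + 0.00206209 = 0.00409116
P(Cluster B | x) ≈ 0.3666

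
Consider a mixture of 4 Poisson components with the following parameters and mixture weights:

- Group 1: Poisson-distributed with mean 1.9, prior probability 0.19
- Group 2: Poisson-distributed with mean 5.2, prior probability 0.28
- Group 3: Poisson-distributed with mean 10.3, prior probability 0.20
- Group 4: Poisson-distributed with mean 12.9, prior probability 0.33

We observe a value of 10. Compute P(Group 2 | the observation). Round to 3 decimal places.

P(component k | x) = P(Z=k)·f_k(x) / marginal(x), where marginal(x) = Σ_j P(Z=j)·f_j(x).
Evaluate each component's likelihood at the observed value:
  L_1 = 2.52705e-05
  L_2 = 0.0219755
  L_3 = 0.124559
  L_4 = 0.0878487
Weight by the priors:
  P(Z=1)·L_1 = 0.19 × 2.52705e-05 = 4.80139e-06
  P(Z=2)·L_2 = 0.28 × 0.0219755 = 0.00615314
  P(Z=3)·L_3 = 0.20 × 0.124559 = 0.0249119
  P(Z=4)·L_4 = 0.33 × 0.0878487 = 0.0289901
Sum: 4.80139e-06 + 0.00615314 + 0.0249119 + 0.0289901 = 0.0600599
P(Group 2 | data) = 0.00615314 / 0.0600599 ≈ 0.102

0.102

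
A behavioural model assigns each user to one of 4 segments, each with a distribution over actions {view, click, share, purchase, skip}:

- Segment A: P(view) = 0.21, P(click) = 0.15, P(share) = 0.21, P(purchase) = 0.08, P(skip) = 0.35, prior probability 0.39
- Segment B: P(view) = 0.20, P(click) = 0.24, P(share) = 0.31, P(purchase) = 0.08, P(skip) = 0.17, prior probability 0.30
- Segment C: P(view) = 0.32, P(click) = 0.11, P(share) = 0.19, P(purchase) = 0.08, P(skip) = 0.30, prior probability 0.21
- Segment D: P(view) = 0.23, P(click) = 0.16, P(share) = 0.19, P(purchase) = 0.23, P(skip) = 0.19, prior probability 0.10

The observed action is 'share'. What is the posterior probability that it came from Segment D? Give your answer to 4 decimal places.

By Bayes' theorem, P(k | x) = w_k f_k(x) / Σ_j w_j f_j(x).
Component likelihoods at x = 'share':
  f_A = P(share | comp) = 0.21
  f_B = P(share | comp) = 0.31
  f_C = P(share | comp) = 0.19
  f_D = P(share | comp) = 0.19
Weight by the priors:
  w_A·f_A = 0.39 × 0.21 = 0.0819
  w_B·f_B = 0.30 × 0.31 = 0.093
  w_C·f_C = 0.21 × 0.19 = 0.0399
  w_D·f_D = 0.10 × 0.19 = 0.019
Evidence: 0.0819 + 0.093 + 0.0399 + 0.019 = 0.2338
So the posterior for Segment D is 0.019 / 0.2338 ≈ 0.0813.

0.0813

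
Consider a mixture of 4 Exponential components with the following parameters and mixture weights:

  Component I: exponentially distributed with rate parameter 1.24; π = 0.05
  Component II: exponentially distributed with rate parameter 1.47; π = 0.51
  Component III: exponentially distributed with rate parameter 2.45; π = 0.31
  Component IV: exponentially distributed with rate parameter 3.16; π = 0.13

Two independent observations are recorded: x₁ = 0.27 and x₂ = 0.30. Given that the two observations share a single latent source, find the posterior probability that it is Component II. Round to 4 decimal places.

Apply Bayes' rule: the posterior for each component is proportional to its prior times its likelihood at x.
Since both observations come from the same component, the likelihood for component k is f_k(x₁)·f_k(x₂).
  f_I = [1.24·e^(−1.24·0.27) = 1.24·e^(−0.3348) = 0.887197] × [0.854799] = 0.758375
  f_II = [1.47·e^(−1.47·0.27) = 1.47·e^(−0.3969) = 0.98843] × [0.945787] = 0.934844
  f_III = [2.45·e^(−2.45·0.27) = 2.45·e^(−0.6615) = 1.26439] × [1.17479] = 1.48539
  f_IV = [3.16·e^(−3.16·0.27) = 3.16·e^(−0.8532) = 1.34632] × [1.22455] = 1.64863
Unnormalised posteriors:
  w_I·f_I = 0.05 × 0.758375 = 0.0379188
  w_II·f_II = 0.51 × 0.934844 = 0.476771
  w_III·f_III = 0.31 × 1.48539 = 0.46047
  w_IV·f_IV = 0.13 × 1.64863 = 0.214322
Normaliser: 0.0379188 + 0.476771 + 0.46047 + 0.214322 = 1.18948
P(Component II | x₁,x₂) = 0.476771 / 1.18948 ≈ 0.4008

0.4008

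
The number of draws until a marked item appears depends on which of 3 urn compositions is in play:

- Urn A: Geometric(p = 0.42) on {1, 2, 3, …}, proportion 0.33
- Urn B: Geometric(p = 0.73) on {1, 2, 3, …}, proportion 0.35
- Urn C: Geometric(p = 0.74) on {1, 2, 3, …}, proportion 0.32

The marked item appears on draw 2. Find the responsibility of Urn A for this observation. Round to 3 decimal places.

0.381

By Bayes' theorem, P(k | x) = w_k f_k(x) / Σ_j w_j f_j(x).
Component likelihoods at x = 2:
  f_A = 0.42·(1−0.42)^1 = 0.42·0.58 = 0.2436
  f_B = 0.73·(1−0.73)^1 = 0.73·0.27 = 0.1971
  f_C = 0.74·(1−0.74)^1 = 0.74·0.26 = 0.1924
Weight by the priors:
  w_A·f_A = 0.33 × 0.2436 = 0.080388
  w_B·f_B = 0.35 × 0.1971 = 0.068985
  w_C·f_C = 0.32 × 0.1924 = 0.061568
Denominator: 0.080388 + 0.068985 + 0.061568 = 0.210941
P(Urn A | x) ≈ 0.381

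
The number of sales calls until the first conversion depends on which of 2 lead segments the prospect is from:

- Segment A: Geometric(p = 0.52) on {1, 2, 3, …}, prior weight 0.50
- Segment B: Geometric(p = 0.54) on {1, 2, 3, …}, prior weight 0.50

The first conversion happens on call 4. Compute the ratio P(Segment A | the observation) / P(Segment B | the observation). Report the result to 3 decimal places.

Posterior odds = (π_i f_i(x)) / (π_j f_j(x)); the normalising sum cancels.
Component likelihoods at x = 4:
  f_A = 0.52·(1−0.52)^3 = 0.52·0.110592 = 0.0575078
  f_B = 0.54·(1−0.54)^3 = 0.54·0.097336 = 0.0525614
0.0287539 / 0.0262807 ≈ 1.094

1.094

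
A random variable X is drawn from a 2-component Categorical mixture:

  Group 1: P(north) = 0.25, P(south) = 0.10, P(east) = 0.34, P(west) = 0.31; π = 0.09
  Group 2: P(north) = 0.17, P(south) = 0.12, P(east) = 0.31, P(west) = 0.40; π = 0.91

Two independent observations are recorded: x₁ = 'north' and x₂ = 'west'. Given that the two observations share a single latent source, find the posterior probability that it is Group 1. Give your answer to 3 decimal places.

0.101

Posterior ∝ prior × likelihood, so P(k | x) ∝ w_k f_k(x); normalise over all components.
Since both observations come from the same component, the likelihood for component k is f_k(x₁)·f_k(x₂).
  f_1 = [0.25] × [0.31] = 0.0775
  f_2 = [0.17] × [0.4] = 0.068
Weight by the priors:
  w_1·f_1 = 0.09 × 0.0775 = 0.006975
  w_2·f_2 = 0.91 × 0.068 = 0.06188
Evidence: 0.006975 + 0.06188 = 0.068855
Responsibility of Group 1: 0.006975 / 0.068855 ≈ 0.101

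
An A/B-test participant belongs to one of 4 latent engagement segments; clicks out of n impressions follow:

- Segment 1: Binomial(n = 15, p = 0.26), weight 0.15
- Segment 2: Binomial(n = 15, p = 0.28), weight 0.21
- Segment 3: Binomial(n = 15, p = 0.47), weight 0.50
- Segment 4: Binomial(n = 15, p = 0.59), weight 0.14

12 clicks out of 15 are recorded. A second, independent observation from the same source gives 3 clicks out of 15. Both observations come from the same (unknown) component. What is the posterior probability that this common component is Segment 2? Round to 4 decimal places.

P(component k | x) = w_k·f_k(x) / marginal(x), where marginal(x) = Σ_j w_j·f_j(x).
Since both observations come from the same component, the likelihood for component k is f_k(x₁)·f_k(x₂).
  L_1 = [C(15,12)·0.26^12·0.74^3 = 455·9.5429e-08·0.405224 = 1.75949e-05] × [0.215631] = 3.79401e-06
  L_2 = [C(15,12)·0.28^12·0.72^3 = 455·2.32218e-07·0.373248 = 3.94371e-05] × [0.193854] = 7.64506e-06
  L_3 = [C(15,12)·0.47^12·0.53^3 = 455·0.000116191·0.148877 = 0.0078707] × [0.0232068] = 0.000182654
  L_4 = [C(15,12)·0.59^12·0.41^3 = 455·0.0017792·0.068921 = 0.0557939] × [0.0021085] = 0.000117642
Weight by the priors:
  w_1·L_1 = 0.15 × 3.79401e-06 = 5.69102e-07
  w_2·L_2 = 0.21 × 7.64506e-06 = 1.60546e-06
  w_3·L_3 = 0.50 × 0.000182654 = 9.13269e-05
  w_4·L_4 = 0.14 × 0.000117642 = 1.64698e-05
Evidence: 5.69102e-07 + 1.60546e-06 + 9.13269e-05 + 1.64698e-05 = 0.000109971
So the posterior for Segment 2 is 1.60546e-06 / 0.000109971 ≈ 0.0146.

0.0146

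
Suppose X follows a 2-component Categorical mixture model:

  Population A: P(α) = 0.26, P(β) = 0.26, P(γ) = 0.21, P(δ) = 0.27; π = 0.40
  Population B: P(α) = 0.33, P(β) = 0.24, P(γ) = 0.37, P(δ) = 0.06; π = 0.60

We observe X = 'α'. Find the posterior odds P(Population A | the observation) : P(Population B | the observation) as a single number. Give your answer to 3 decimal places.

0.525

Since P(k|x) ∝ π_k f_k(x), the posterior odds are π_i f_i(x) / (π_j f_j(x)).
Categorical probabilities:
  p_A = 0.26
  p_B = 0.33
Posterior odds = (π_A·p_A) / (π_B·p_B) = (0.40·0.26) / (0.60·0.33) = 0.104 / 0.198 ≈ 0.525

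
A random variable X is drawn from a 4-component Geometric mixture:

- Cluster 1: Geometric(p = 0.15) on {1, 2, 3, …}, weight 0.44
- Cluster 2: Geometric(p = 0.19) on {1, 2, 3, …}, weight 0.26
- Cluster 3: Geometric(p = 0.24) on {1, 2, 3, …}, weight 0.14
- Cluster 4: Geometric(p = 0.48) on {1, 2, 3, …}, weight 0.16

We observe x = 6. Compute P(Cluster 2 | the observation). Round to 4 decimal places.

0.2972

Posterior ∝ prior × likelihood, so P(k | x) ∝ π_k f_k(x); normalise over all components.
Geometric probabilities:
  p_1 = 0.15·(1−0.15)^5 = 0.15·0.443705 = 0.0665558
  p_2 = 0.19·(1−0.19)^5 = 0.19·0.348678 = 0.0662489
  p_3 = 0.24·(1−0.24)^5 = 0.24·0.253553 = 0.0608526
  p_4 = 0.48·(1−0.48)^5 = 0.48·0.0380204 = 0.0182498
Multiply by the mixture weights:
  π_1·p_1 = 0.44 × 0.0665558 = 0.0292846
  π_2·p_2 = 0.26 × 0.0662489 = 0.0172247
  π_3·p_3 = 0.14 × 0.0608526 = 0.00851937
  π_4·p_4 = 0.16 × 0.0182498 = 0.00291997
Sum: 0.0292846 + 0.0172247 + 0.00851937 + 0.00291997 = 0.0579486
Responsibility of Cluster 2: 0.0172247 / 0.0579486 ≈ 0.2972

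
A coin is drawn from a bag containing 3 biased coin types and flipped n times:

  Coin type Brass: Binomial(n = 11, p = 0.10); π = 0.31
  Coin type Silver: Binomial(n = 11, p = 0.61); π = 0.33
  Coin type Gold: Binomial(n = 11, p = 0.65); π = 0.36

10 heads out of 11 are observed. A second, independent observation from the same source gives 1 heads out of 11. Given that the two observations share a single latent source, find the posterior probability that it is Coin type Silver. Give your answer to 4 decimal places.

P(component k | x) = P(Z=k)·f_k(x) / marginal(x), where marginal(x) = Σ_j P(Z=j)·f_j(x).
Since both observations come from the same component, the likelihood for component k is f_k(x₁)·f_k(x₂).
  p_Brass = [C(11,10)·0.10^10·0.90^1 = 11·1e-10·0.9 = 9.9e-10] × [0.383546] = 3.79711e-10
  p_Silver = [C(11,10)·0.61^10·0.39^1 = 11·0.00713343·0.39 = 0.0306024] × [0.000546221] = 1.67157e-05
  p_Gold = [C(11,10)·0.65^10·0.35^1 = 11·0.0134627·0.35 = 0.0518316] × [0.000197236] = 1.02231e-05
Unnormalised posteriors:
  P(Z=Brass)·p_Brass = 0.31 × 3.79711e-10 = 1.1771e-10
  P(Z=Silver)·p_Silver = 0.33 × 1.67157e-05 = 5.51618e-06
  P(Z=Gold)·p_Gold = 0.36 × 1.02231e-05 = 3.6803e-06
Normaliser: 1.1771e-10 + 5.51618e-06 + 3.6803e-06 = 9.19659e-06
P(Coin type Silver | x₁, x₂) = 5.51618e-06 / 9.19659e-06 ≈ 0.5998

0.5998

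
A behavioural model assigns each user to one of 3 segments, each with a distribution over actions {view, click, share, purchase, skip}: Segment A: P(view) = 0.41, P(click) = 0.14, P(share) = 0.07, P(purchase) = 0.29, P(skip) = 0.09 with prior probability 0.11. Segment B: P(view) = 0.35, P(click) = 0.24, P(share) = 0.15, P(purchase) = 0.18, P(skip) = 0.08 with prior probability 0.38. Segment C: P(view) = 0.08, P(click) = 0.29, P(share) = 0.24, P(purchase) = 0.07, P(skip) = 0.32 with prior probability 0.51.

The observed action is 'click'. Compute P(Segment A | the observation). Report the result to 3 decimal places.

Posterior ∝ prior × likelihood, so P(k | x) ∝ w_k f_k(x); normalise over all components.
Component likelihoods at x = 'click':
  L_A = 0.14
  L_B = 0.24
  L_C = 0.29
Multiply by the mixture weights:
  w_A·L_A = 0.11 × 0.14 = 0.0154
  w_B·L_B = 0.38 × 0.24 = 0.0912
  w_C·L_C = 0.51 × 0.29 = 0.1479
Sum: 0.0154 + 0.0912 + 0.1479 = 0.2545
P(Segment A | data) = 0.0154 / 0.2545 ≈ 0.061

0.061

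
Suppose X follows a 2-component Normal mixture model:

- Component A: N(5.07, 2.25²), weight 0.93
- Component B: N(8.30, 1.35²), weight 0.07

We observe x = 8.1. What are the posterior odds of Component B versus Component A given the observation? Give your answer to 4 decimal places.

Since P(k|x) ∝ π_k f_k(x), the posterior odds are π_i f_i(x) / (π_j f_j(x)).
Component likelihoods at x = 8.1:
  L_A = 0.0716026
  L_B = 0.292288
Odds = (0.07/0.93) × (0.292288/0.0716026) = 0.0752688 × 4.08208 ≈ 0.3073

0.3073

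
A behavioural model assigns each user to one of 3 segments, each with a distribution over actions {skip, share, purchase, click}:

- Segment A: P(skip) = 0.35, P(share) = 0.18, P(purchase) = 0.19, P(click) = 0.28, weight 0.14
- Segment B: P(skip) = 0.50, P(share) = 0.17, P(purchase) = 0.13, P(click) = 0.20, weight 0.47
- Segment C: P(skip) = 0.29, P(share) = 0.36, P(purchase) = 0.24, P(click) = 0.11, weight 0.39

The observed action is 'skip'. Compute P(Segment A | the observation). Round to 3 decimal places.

The responsibility of component k is w_k f_k(x) divided by Σ_j w_j f_j(x).
Evaluate each component's likelihood at the observed value:
  f_A = P(skip | comp) = 0.35
  f_B = P(skip | comp) = 0.50
  f_C = P(skip | comp) = 0.29
Multiply by the mixture weights:
  w_A·f_A = 0.14 × 0.35 = 0.049
  w_B·f_B = 0.47 × 0.5 = 0.235
  w_C·f_C = 0.39 × 0.29 = 0.1131
Normaliser: 0.049 + 0.235 + 0.1131 = 0.3971
P(Segment A | data) ≈ 0.123

0.123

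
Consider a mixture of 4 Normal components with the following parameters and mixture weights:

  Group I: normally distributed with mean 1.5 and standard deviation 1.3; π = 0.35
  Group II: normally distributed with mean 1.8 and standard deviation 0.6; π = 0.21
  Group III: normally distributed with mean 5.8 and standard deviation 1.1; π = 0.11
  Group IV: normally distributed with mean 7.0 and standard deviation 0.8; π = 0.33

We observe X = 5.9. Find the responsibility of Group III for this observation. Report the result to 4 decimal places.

0.3819

The responsibility of component k is P(Z=k) f_k(x) divided by Σ_j P(Z=j) f_j(x).
Evaluate each component's likelihood at the observed value:
  f_I = 0.000998643
  f_II = 4.82158e-11
  f_III = 0.361179
  f_IV = 0.193765
Prior × likelihood for each component:
  P(Z=I)·f_I = 0.35 × 0.000998643 = 0.000349525
  P(Z=II)·f_II = 0.21 × 4.82158e-11 = 1.01253e-11
  P(Z=III)·f_III = 0.11 × 0.361179 = 0.0397297
  P(Z=IV)·f_IV = 0.33 × 0.193765 = 0.0639426
Sum: 0.000349525 + 1.01253e-11 + 0.0397297 + 0.0639426 = 0.104022
Responsibility of Group III: 0.0397297 / 0.104022 ≈ 0.3819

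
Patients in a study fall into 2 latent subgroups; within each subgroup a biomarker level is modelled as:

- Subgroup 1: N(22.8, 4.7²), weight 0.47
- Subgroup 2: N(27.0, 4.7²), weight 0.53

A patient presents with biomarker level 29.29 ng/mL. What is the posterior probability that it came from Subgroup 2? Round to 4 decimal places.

0.7221

P(component k | x) = π_k·f_k(x) / marginal(x), where marginal(x) = Σ_j π_j·f_j(x).
Evaluate each component's likelihood at the observed value:
  L_1 = (1/(4.7·√(2π)))·exp(−(29.29−22.8)²/(2·4.7²)) = 0.084881·exp(-0.95337) = 0.0327165
  L_2 = (1/(4.7·√(2π)))·exp(−(29.29−27.0)²/(2·4.7²)) = 0.084881·exp(-0.11870) = 0.075381
Multiply by the mixture weights:
  π_1·L_1 = 0.47 × 0.0327165 = 0.0153768
  π_2·L_2 = 0.53 × 0.075381 = 0.0399519
Denominator: 0.0153768 + 0.0399519 = 0.0553287
P(Subgroup 2 | 29.29 ng/mL) = 0.0399519 / 0.0553287 ≈ 0.7221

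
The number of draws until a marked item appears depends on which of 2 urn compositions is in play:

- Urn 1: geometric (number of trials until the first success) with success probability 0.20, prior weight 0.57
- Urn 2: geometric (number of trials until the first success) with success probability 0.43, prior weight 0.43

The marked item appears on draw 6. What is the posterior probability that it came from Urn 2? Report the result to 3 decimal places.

By Bayes' theorem, P(k | x) = π_k f_k(x) / Σ_j π_j f_j(x).
Evaluate each component's likelihood at the observed value:
  p_1 = 0.20·(1−0.20)^5 = 0.20·0.32768 = 0.065536
  p_2 = 0.43·(1−0.43)^5 = 0.43·0.0601692 = 0.0258728
Weight by the priors:
  π_1·p_1 = 0.57 × 0.065536 = 0.0373555
  π_2·p_2 = 0.43 × 0.0258728 = 0.0111253
Evidence: 0.0373555 + 0.0111253 = 0.0484808
P(Urn 2 | x) ≈ 0.229

0.229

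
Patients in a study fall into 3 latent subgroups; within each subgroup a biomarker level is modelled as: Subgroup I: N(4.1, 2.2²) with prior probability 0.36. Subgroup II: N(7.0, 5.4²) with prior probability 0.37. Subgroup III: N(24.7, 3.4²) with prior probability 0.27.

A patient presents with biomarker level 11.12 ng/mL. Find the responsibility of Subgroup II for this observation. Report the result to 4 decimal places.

Posterior ∝ prior × likelihood, so P(k | x) ∝ π_k f_k(x); normalise over all components.
Component likelihoods at x = 11.12 ng/mL:
  p_I = (1/(2.2·√(2π)))·exp(−(11.12−4.1)²/(2·2.2²)) = 0.181337·exp(-5.09095) = 0.00111562
  p_II = (1/(5.4·√(2π)))·exp(−(11.12−7.0)²/(2·5.4²)) = 0.073878·exp(-0.29106) = 0.055222
  p_III = (1/(3.4·√(2π)))·exp(−(11.12−24.7)²/(2·3.4²)) = 0.117336·exp(-7.97649) = 4.02983e-05
Multiply by the mixture weights:
  π_I·p_I = 0.36 × 0.00111562 = 0.000401623
  π_II·p_II = 0.37 × 0.055222 = 0.0204321
  π_III·p_III = 0.27 × 4.02983e-05 = 1.08805e-05
Sum: 0.000401623 + 0.0204321 + 1.08805e-05 = 0.0208446
Responsibility of Subgroup II: 0.0204321 / 0.0208446 ≈ 0.9802

0.9802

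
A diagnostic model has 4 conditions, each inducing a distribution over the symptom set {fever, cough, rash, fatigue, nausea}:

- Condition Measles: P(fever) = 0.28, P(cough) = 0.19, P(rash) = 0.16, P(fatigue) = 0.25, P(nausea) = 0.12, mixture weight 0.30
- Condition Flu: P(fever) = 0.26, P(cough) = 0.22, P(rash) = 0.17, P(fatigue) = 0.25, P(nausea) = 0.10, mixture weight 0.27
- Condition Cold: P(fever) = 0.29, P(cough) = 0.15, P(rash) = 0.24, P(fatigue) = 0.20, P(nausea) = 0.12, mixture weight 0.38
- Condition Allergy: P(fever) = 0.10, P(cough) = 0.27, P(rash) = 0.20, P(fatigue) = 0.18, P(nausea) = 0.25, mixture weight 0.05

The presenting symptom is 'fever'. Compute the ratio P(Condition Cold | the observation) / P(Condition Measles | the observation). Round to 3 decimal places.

1.312

Only the two components matter; the odds are (P(Z=i) f_i(x)) / (P(Z=j) f_j(x)).
Evaluate each component's likelihood at the observed value:
  f_Measles = 0.28
  f_Flu = 0.26
  f_Cold = 0.29
  f_Allergy = 0.1
0.1102 / 0.084 ≈ 1.312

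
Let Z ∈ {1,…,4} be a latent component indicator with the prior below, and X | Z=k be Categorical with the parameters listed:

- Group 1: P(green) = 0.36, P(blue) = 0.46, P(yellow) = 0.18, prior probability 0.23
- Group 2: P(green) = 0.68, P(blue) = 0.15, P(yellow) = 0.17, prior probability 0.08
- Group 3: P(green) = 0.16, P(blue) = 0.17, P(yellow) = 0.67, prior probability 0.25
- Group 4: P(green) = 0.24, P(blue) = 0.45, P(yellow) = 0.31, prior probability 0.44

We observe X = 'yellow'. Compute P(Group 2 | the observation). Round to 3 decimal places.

0.038

Posterior ∝ prior × likelihood, so P(k | x) ∝ π_k f_k(x); normalise over all components.
Component likelihoods at x = 'yellow':
  L_1 = P(yellow | comp) = 0.18
  L_2 = P(yellow | comp) = 0.17
  L_3 = P(yellow | comp) = 0.67
  L_4 = P(yellow | comp) = 0.31
Weight by the priors:
  π_1·L_1 = 0.23 × 0.18 = 0.0414
  π_2·L_2 = 0.08 × 0.17 = 0.0136
  π_3·L_3 = 0.25 × 0.67 = 0.1675
  π_4·L_4 = 0.44 × 0.31 = 0.1364
Denominator: 0.0414 + 0.0136 + 0.1675 + 0.1364 = 0.3589
Responsibility of Group 2: 0.0136 / 0.3589 ≈ 0.038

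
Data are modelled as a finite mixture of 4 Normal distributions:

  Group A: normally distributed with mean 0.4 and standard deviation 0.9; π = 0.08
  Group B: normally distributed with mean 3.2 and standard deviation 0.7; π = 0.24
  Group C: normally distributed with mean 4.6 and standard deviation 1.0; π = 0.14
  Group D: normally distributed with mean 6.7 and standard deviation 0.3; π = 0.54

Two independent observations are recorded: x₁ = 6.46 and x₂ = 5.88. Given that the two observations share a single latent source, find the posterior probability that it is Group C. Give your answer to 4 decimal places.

0.0952

Apply Bayes' rule: the posterior for each component is proportional to its prior times its likelihood at x.
Since both observations come from the same component, the likelihood for component k is f_k(x₁)·f_k(x₂).
  p_A = [6.33424e-11] × [3.94482e-09] = 2.49874e-19
  p_B = [1.11201e-05] × [0.000374004] = 4.15898e-09
  p_C = [0.0707404] × [0.175847] = 0.0124395
  p_D = [0.965639] × [0.0317291] = 0.0306388
Unnormalised posteriors:
  P(Z=A)·p_A = 0.08 × 2.49874e-19 = 1.99899e-20
  P(Z=B)·p_B = 0.24 × 4.15898e-09 = 9.98155e-10
  P(Z=C)·p_C = 0.14 × 0.0124395 = 0.00174153
  P(Z=D)·p_D = 0.54 × 0.0306388 = 0.016545
Marginal: 1.99899e-20 + 9.98155e-10 + 0.00174153 + 0.016545 = 0.0182865
P(Group C | x) = 0.00174153 / 0.0182865 ≈ 0.0952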